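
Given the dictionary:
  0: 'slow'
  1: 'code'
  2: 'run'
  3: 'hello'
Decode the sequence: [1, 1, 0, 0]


Look up each index in the dictionary:
  1 -> 'code'
  1 -> 'code'
  0 -> 'slow'
  0 -> 'slow'

Decoded: "code code slow slow"


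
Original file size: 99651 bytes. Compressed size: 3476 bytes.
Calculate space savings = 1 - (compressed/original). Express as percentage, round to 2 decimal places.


ratio = compressed/original = 3476/99651 = 0.034882
savings = 1 - ratio = 1 - 0.034882 = 0.965118
as a percentage: 0.965118 * 100 = 96.51%

Space savings = 1 - 3476/99651 = 96.51%


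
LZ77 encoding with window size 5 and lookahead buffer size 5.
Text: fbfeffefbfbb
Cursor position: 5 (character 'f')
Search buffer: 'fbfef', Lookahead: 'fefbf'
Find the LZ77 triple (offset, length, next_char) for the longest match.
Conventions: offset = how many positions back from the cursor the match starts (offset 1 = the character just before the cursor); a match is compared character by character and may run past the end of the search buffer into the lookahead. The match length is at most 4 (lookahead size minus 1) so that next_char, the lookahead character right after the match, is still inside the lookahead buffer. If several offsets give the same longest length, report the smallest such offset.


Try each offset into the search buffer:
  offset=1 (pos 4, char 'f'): match length 1
  offset=2 (pos 3, char 'e'): match length 0
  offset=3 (pos 2, char 'f'): match length 3
  offset=4 (pos 1, char 'b'): match length 0
  offset=5 (pos 0, char 'f'): match length 1
Longest match has length 3 at offset 3.
next_char = character at position 5 + 3 = 8 -> 'b'

Best match: offset=3, length=3 (matching 'fef' starting at position 2)
LZ77 triple: (3, 3, 'b')


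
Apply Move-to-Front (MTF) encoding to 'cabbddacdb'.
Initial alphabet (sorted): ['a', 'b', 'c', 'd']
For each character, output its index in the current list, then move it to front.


MTF encoding:
'c': index 2 in ['a', 'b', 'c', 'd'] -> ['c', 'a', 'b', 'd']
'a': index 1 in ['c', 'a', 'b', 'd'] -> ['a', 'c', 'b', 'd']
'b': index 2 in ['a', 'c', 'b', 'd'] -> ['b', 'a', 'c', 'd']
'b': index 0 in ['b', 'a', 'c', 'd'] -> ['b', 'a', 'c', 'd']
'd': index 3 in ['b', 'a', 'c', 'd'] -> ['d', 'b', 'a', 'c']
'd': index 0 in ['d', 'b', 'a', 'c'] -> ['d', 'b', 'a', 'c']
'a': index 2 in ['d', 'b', 'a', 'c'] -> ['a', 'd', 'b', 'c']
'c': index 3 in ['a', 'd', 'b', 'c'] -> ['c', 'a', 'd', 'b']
'd': index 2 in ['c', 'a', 'd', 'b'] -> ['d', 'c', 'a', 'b']
'b': index 3 in ['d', 'c', 'a', 'b'] -> ['b', 'd', 'c', 'a']


Output: [2, 1, 2, 0, 3, 0, 2, 3, 2, 3]


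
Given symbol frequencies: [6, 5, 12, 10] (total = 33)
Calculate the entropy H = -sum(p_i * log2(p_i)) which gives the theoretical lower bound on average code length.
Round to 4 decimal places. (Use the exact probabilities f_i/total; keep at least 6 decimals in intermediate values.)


Per-symbol terms -p_i * log2(p_i) with p_i = f_i/33:
  p = 6/33 = 0.181818: log2(p) = -2.459432, -p*log2(p) = 0.447169
  p = 5/33 = 0.151515: log2(p) = -2.722466, -p*log2(p) = 0.412495
  p = 12/33 = 0.363636: log2(p) = -1.459432, -p*log2(p) = 0.530702
  p = 10/33 = 0.303030: log2(p) = -1.722466, -p*log2(p) = 0.521959
H = 0.447169 + 0.412495 + 0.530702 + 0.521959 = 1.912325

H = 1.9123 bits/symbol


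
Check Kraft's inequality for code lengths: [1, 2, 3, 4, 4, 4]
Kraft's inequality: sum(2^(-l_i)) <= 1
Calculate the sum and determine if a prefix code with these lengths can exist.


Sum = 2^(-1) + 2^(-2) + 2^(-3) + 2^(-4) + 2^(-4) + 2^(-4)
    = 0.5 + 0.25 + 0.125 + 0.0625 + 0.0625 + 0.0625
    = 17/16 = 1.0625
Since 1.0625 > 1, Kraft's inequality is NOT satisfied.
A prefix code with these lengths CANNOT exist.

Kraft sum = 1.0625. Not satisfied.


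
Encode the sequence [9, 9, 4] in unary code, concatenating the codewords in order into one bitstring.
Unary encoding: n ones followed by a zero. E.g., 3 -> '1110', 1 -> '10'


Encode each number as n ones followed by a terminating 0:
  9 -> 1111111110 (10 bits)
  9 -> 1111111110 (10 bits)
  4 -> 11110 (5 bits)
Total length = 10 + 10 + 5 = 25 bits.

Unary([9, 9, 4]) = 1111111110111111111011110 (25 bits)


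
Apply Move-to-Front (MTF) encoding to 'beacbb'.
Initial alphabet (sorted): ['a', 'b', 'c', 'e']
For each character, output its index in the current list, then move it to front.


MTF encoding:
'b': index 1 in ['a', 'b', 'c', 'e'] -> ['b', 'a', 'c', 'e']
'e': index 3 in ['b', 'a', 'c', 'e'] -> ['e', 'b', 'a', 'c']
'a': index 2 in ['e', 'b', 'a', 'c'] -> ['a', 'e', 'b', 'c']
'c': index 3 in ['a', 'e', 'b', 'c'] -> ['c', 'a', 'e', 'b']
'b': index 3 in ['c', 'a', 'e', 'b'] -> ['b', 'c', 'a', 'e']
'b': index 0 in ['b', 'c', 'a', 'e'] -> ['b', 'c', 'a', 'e']


Output: [1, 3, 2, 3, 3, 0]


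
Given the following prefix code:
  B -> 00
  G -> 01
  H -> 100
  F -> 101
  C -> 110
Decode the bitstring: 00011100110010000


Decoding step by step:
Bits 00 -> B
Bits 01 -> G
Bits 110 -> C
Bits 01 -> G
Bits 100 -> H
Bits 100 -> H
Bits 00 -> B


Decoded message: BGCGHHB


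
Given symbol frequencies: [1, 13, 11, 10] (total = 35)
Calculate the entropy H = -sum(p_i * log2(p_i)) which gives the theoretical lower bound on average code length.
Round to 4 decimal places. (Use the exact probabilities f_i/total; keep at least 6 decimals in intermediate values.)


Per-symbol terms -p_i * log2(p_i) with p_i = f_i/35:
  p = 1/35 = 0.028571: log2(p) = -5.129283, -p*log2(p) = 0.146551
  p = 13/35 = 0.371429: log2(p) = -1.428843, -p*log2(p) = 0.530713
  p = 11/35 = 0.314286: log2(p) = -1.669851, -p*log2(p) = 0.524810
  p = 10/35 = 0.285714: log2(p) = -1.807355, -p*log2(p) = 0.516387
H = 0.146551 + 0.530713 + 0.524810 + 0.516387 = 1.718461

H = 1.7185 bits/symbol


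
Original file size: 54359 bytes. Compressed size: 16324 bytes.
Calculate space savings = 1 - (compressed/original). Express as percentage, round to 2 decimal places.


ratio = compressed/original = 16324/54359 = 0.3003
savings = 1 - ratio = 1 - 0.3003 = 0.6997
as a percentage: 0.6997 * 100 = 69.97%

Space savings = 1 - 16324/54359 = 69.97%


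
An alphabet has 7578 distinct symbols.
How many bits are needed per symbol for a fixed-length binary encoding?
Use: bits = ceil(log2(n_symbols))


log2(7578) = 12.8876
Bracket: 2^12 = 4096 < 7578 <= 2^13 = 8192
So ceil(log2(7578)) = 13

bits = ceil(log2(7578)) = ceil(12.8876) = 13 bits


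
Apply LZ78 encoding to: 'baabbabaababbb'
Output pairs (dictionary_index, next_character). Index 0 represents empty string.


LZ78 encoding steps:
Dictionary: {0: ''}
Step 1: w='' (idx 0), next='b' -> output (0, 'b'), add 'b' as idx 1
Step 2: w='' (idx 0), next='a' -> output (0, 'a'), add 'a' as idx 2
Step 3: w='a' (idx 2), next='b' -> output (2, 'b'), add 'ab' as idx 3
Step 4: w='b' (idx 1), next='a' -> output (1, 'a'), add 'ba' as idx 4
Step 5: w='ba' (idx 4), next='a' -> output (4, 'a'), add 'baa' as idx 5
Step 6: w='ba' (idx 4), next='b' -> output (4, 'b'), add 'bab' as idx 6
Step 7: w='b' (idx 1), next='b' -> output (1, 'b'), add 'bb' as idx 7


Encoded: [(0, 'b'), (0, 'a'), (2, 'b'), (1, 'a'), (4, 'a'), (4, 'b'), (1, 'b')]


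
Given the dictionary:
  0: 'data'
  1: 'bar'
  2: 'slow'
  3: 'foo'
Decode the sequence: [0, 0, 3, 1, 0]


Look up each index in the dictionary:
  0 -> 'data'
  0 -> 'data'
  3 -> 'foo'
  1 -> 'bar'
  0 -> 'data'

Decoded: "data data foo bar data"


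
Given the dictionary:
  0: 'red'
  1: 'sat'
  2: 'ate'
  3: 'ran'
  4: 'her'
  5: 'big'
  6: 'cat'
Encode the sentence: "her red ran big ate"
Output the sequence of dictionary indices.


Look up each word in the dictionary:
  'her' -> 4
  'red' -> 0
  'ran' -> 3
  'big' -> 5
  'ate' -> 2

Encoded: [4, 0, 3, 5, 2]


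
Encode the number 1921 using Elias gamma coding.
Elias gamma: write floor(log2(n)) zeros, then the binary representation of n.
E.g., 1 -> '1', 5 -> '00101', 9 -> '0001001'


num_bits = floor(log2(1921)) + 1 = 11
leading_zeros = num_bits - 1 = 10
binary(1921) = 11110000001

Elias gamma(1921) = '0000000000' + '11110000001' = 000000000011110000001 (21 bits)


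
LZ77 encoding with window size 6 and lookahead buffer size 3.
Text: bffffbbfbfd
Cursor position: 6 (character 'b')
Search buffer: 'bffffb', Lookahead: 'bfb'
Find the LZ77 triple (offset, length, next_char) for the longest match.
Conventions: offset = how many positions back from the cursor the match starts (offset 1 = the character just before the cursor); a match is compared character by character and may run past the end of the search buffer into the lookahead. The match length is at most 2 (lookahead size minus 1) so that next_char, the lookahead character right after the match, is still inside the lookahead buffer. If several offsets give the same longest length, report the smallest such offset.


Try each offset into the search buffer:
  offset=1 (pos 5, char 'b'): match length 1
  offset=2 (pos 4, char 'f'): match length 0
  offset=3 (pos 3, char 'f'): match length 0
  offset=4 (pos 2, char 'f'): match length 0
  offset=5 (pos 1, char 'f'): match length 0
  offset=6 (pos 0, char 'b'): match length 2
Longest match has length 2 at offset 6.
next_char = character at position 6 + 2 = 8 -> 'b'

Best match: offset=6, length=2 (matching 'bf' starting at position 0)
LZ77 triple: (6, 2, 'b')


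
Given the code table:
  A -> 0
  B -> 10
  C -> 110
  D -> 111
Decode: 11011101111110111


Decoding:
110 -> C
111 -> D
0 -> A
111 -> D
111 -> D
0 -> A
111 -> D


Result: CDADDAD


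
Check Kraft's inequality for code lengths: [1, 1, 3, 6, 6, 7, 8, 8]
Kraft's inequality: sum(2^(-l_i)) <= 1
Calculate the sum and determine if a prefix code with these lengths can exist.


Sum = 2^(-1) + 2^(-1) + 2^(-3) + 2^(-6) + 2^(-6) + 2^(-7) + 2^(-8) + 2^(-8)
    = 0.5 + 0.5 + 0.125 + 0.015625 + 0.015625 + 0.0078125 + 0.00390625 + 0.00390625
    = 300/256 = 1.171875
Since 1.171875 > 1, Kraft's inequality is NOT satisfied.
A prefix code with these lengths CANNOT exist.

Kraft sum = 1.171875. Not satisfied.


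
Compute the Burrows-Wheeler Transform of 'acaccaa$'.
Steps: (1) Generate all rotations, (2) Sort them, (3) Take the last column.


Rotations (sorted):
  0: $acaccaa -> last char: a
  1: a$acacca -> last char: a
  2: aa$acacc -> last char: c
  3: acaccaa$ -> last char: $
  4: accaa$ac -> last char: c
  5: caa$acac -> last char: c
  6: caccaa$a -> last char: a
  7: ccaa$aca -> last char: a


BWT = aac$ccaa


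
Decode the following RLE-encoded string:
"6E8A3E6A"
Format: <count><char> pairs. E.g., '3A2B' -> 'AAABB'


Expanding each <count><char> pair:
  6E -> 'EEEEEE'
  8A -> 'AAAAAAAA'
  3E -> 'EEE'
  6A -> 'AAAAAA'

Decoded = EEEEEEAAAAAAAAEEEAAAAAA


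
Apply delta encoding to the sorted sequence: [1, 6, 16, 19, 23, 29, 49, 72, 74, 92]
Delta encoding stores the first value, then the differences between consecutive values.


First value: 1
Deltas:
  6 - 1 = 5
  16 - 6 = 10
  19 - 16 = 3
  23 - 19 = 4
  29 - 23 = 6
  49 - 29 = 20
  72 - 49 = 23
  74 - 72 = 2
  92 - 74 = 18


Delta encoded: [1, 5, 10, 3, 4, 6, 20, 23, 2, 18]


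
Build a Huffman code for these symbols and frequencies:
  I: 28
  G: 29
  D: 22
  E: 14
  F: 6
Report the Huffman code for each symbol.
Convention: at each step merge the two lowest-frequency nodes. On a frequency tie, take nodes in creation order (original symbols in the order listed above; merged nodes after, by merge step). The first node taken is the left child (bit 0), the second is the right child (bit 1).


Huffman tree construction:
Step 1: Merge F(6) + E(14) = 20
Step 2: Merge (F+E)(20) + D(22) = 42
Step 3: Merge I(28) + G(29) = 57
Step 4: Merge ((F+E)+D)(42) + (I+G)(57) = 99
Read each symbol's code off the tree from the root (left child = 0, right child = 1).

Codes:
  I: 10 (length 2)
  G: 11 (length 2)
  D: 01 (length 2)
  E: 001 (length 3)
  F: 000 (length 3)
Average code length: 218/99 = 2.2020 bits/symbol


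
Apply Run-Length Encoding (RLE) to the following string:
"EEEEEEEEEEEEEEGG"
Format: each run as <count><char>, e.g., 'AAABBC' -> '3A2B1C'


Scanning runs left to right:
  i=0: run of 'E' x 14 -> '14E'
  i=14: run of 'G' x 2 -> '2G'

RLE = 14E2G


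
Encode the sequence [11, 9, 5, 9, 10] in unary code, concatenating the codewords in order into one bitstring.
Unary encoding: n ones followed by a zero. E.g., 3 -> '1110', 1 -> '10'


Encode each number as n ones followed by a terminating 0:
  11 -> 111111111110 (12 bits)
  9 -> 1111111110 (10 bits)
  5 -> 111110 (6 bits)
  9 -> 1111111110 (10 bits)
  10 -> 11111111110 (11 bits)
Total length = 12 + 10 + 6 + 10 + 11 = 49 bits.

Unary([11, 9, 5, 9, 10]) = 1111111111101111111110111110111111111011111111110 (49 bits)


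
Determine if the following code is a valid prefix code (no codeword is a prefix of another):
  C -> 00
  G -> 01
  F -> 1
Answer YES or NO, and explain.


Checking each pair (does one codeword prefix another?):
  C='00' vs G='01': no prefix
  C='00' vs F='1': no prefix
  G='01' vs C='00': no prefix
  G='01' vs F='1': no prefix
  F='1' vs C='00': no prefix
  F='1' vs G='01': no prefix
No violation found over all pairs.

YES -- this is a valid prefix code. No codeword is a prefix of any other codeword.


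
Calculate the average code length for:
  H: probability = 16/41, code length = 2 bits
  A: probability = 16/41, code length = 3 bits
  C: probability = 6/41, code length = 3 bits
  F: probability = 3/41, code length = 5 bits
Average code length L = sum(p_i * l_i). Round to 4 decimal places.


Weighted contributions p_i * l_i:
  H: (16/41) * 2 = 32/41
  A: (16/41) * 3 = 48/41
  C: (6/41) * 3 = 18/41
  F: (3/41) * 5 = 15/41
Sum = (32 + 48 + 18 + 15)/41 = 113/41

L = 113/41 = 2.7561 bits/symbol


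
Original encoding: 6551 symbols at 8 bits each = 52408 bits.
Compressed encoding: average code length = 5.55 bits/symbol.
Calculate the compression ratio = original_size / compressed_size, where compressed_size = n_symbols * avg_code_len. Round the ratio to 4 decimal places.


original_size = n_symbols * orig_bits = 6551 * 8 = 52408 bits
compressed_size = n_symbols * avg_code_len = 6551 * 5.55 = 36358.05 bits
ratio = original_size / compressed_size = 52408 / 36358.05 = 1.4414

Compression ratio = 1.4414


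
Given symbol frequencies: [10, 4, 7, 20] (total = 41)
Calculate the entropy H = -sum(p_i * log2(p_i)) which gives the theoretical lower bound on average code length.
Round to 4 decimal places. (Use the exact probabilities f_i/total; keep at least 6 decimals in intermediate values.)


Per-symbol terms -p_i * log2(p_i) with p_i = f_i/41:
  p = 10/41 = 0.243902: log2(p) = -2.035624, -p*log2(p) = 0.496494
  p = 4/41 = 0.097561: log2(p) = -3.357552, -p*log2(p) = 0.327566
  p = 7/41 = 0.170732: log2(p) = -2.550197, -p*log2(p) = 0.435400
  p = 20/41 = 0.487805: log2(p) = -1.035624, -p*log2(p) = 0.505182
H = 0.496494 + 0.327566 + 0.435400 + 0.505182 = 1.764642

H = 1.7646 bits/symbol


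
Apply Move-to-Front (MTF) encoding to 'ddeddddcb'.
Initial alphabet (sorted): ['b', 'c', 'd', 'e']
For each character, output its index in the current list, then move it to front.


MTF encoding:
'd': index 2 in ['b', 'c', 'd', 'e'] -> ['d', 'b', 'c', 'e']
'd': index 0 in ['d', 'b', 'c', 'e'] -> ['d', 'b', 'c', 'e']
'e': index 3 in ['d', 'b', 'c', 'e'] -> ['e', 'd', 'b', 'c']
'd': index 1 in ['e', 'd', 'b', 'c'] -> ['d', 'e', 'b', 'c']
'd': index 0 in ['d', 'e', 'b', 'c'] -> ['d', 'e', 'b', 'c']
'd': index 0 in ['d', 'e', 'b', 'c'] -> ['d', 'e', 'b', 'c']
'd': index 0 in ['d', 'e', 'b', 'c'] -> ['d', 'e', 'b', 'c']
'c': index 3 in ['d', 'e', 'b', 'c'] -> ['c', 'd', 'e', 'b']
'b': index 3 in ['c', 'd', 'e', 'b'] -> ['b', 'c', 'd', 'e']


Output: [2, 0, 3, 1, 0, 0, 0, 3, 3]


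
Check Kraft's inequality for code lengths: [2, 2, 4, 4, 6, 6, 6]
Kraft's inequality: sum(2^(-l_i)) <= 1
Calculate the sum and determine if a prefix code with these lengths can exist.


Sum = 2^(-2) + 2^(-2) + 2^(-4) + 2^(-4) + 2^(-6) + 2^(-6) + 2^(-6)
    = 0.25 + 0.25 + 0.0625 + 0.0625 + 0.015625 + 0.015625 + 0.015625
    = 43/64 = 0.671875
Since 0.671875 <= 1, Kraft's inequality IS satisfied.
A prefix code with these lengths CAN exist.

Kraft sum = 0.671875. Satisfied.


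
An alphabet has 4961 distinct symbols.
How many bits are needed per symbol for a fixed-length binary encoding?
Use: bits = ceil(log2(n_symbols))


log2(4961) = 12.2764
Bracket: 2^12 = 4096 < 4961 <= 2^13 = 8192
So ceil(log2(4961)) = 13

bits = ceil(log2(4961)) = ceil(12.2764) = 13 bits


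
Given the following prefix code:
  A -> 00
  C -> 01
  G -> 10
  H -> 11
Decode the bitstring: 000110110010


Decoding step by step:
Bits 00 -> A
Bits 01 -> C
Bits 10 -> G
Bits 11 -> H
Bits 00 -> A
Bits 10 -> G


Decoded message: ACGHAG


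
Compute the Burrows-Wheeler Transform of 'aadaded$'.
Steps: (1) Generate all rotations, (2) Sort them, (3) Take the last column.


Rotations (sorted):
  0: $aadaded -> last char: d
  1: aadaded$ -> last char: $
  2: adaded$a -> last char: a
  3: aded$aad -> last char: d
  4: d$aadade -> last char: e
  5: daded$aa -> last char: a
  6: ded$aada -> last char: a
  7: ed$aadad -> last char: d


BWT = d$adeaad


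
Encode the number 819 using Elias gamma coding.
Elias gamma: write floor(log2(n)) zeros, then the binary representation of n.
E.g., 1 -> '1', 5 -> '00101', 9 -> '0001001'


num_bits = floor(log2(819)) + 1 = 10
leading_zeros = num_bits - 1 = 9
binary(819) = 1100110011

Elias gamma(819) = '000000000' + '1100110011' = 0000000001100110011 (19 bits)


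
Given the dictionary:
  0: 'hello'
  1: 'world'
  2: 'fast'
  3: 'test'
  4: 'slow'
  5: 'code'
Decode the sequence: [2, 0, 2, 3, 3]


Look up each index in the dictionary:
  2 -> 'fast'
  0 -> 'hello'
  2 -> 'fast'
  3 -> 'test'
  3 -> 'test'

Decoded: "fast hello fast test test"


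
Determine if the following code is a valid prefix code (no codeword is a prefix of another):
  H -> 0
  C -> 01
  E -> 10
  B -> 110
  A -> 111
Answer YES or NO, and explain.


Checking each pair (does one codeword prefix another?):
  H='0' vs C='01': prefix -- VIOLATION

NO -- this is NOT a valid prefix code. H (0) is a prefix of C (01).


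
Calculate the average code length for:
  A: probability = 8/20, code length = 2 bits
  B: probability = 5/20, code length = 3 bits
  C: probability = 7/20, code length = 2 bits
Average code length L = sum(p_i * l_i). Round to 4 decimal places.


Weighted contributions p_i * l_i:
  A: (8/20) * 2 = 16/20
  B: (5/20) * 3 = 15/20
  C: (7/20) * 2 = 14/20
Sum = (16 + 15 + 14)/20 = 45/20

L = 45/20 = 2.2500 bits/symbol


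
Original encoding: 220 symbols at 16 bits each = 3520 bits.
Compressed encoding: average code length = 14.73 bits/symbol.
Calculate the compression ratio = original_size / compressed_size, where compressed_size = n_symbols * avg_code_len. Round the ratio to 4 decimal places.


original_size = n_symbols * orig_bits = 220 * 16 = 3520 bits
compressed_size = n_symbols * avg_code_len = 220 * 14.73 = 3240.6 bits
ratio = original_size / compressed_size = 3520 / 3240.6 = 1.0862

Compression ratio = 1.0862


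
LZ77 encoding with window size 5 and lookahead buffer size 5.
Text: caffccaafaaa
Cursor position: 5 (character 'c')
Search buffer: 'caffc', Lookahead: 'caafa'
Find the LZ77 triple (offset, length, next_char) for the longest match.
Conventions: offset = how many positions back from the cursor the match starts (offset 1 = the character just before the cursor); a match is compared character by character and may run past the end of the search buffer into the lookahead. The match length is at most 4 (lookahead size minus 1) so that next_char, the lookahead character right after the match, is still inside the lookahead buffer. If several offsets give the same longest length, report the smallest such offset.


Try each offset into the search buffer:
  offset=1 (pos 4, char 'c'): match length 1
  offset=2 (pos 3, char 'f'): match length 0
  offset=3 (pos 2, char 'f'): match length 0
  offset=4 (pos 1, char 'a'): match length 0
  offset=5 (pos 0, char 'c'): match length 2
Longest match has length 2 at offset 5.
next_char = character at position 5 + 2 = 7 -> 'a'

Best match: offset=5, length=2 (matching 'ca' starting at position 0)
LZ77 triple: (5, 2, 'a')


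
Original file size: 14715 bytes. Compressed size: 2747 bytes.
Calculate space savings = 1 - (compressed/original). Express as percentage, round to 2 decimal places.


ratio = compressed/original = 2747/14715 = 0.18668
savings = 1 - ratio = 1 - 0.18668 = 0.81332
as a percentage: 0.81332 * 100 = 81.33%

Space savings = 1 - 2747/14715 = 81.33%


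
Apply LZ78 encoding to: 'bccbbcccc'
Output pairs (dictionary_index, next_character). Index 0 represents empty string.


LZ78 encoding steps:
Dictionary: {0: ''}
Step 1: w='' (idx 0), next='b' -> output (0, 'b'), add 'b' as idx 1
Step 2: w='' (idx 0), next='c' -> output (0, 'c'), add 'c' as idx 2
Step 3: w='c' (idx 2), next='b' -> output (2, 'b'), add 'cb' as idx 3
Step 4: w='b' (idx 1), next='c' -> output (1, 'c'), add 'bc' as idx 4
Step 5: w='c' (idx 2), next='c' -> output (2, 'c'), add 'cc' as idx 5
Step 6: w='c' (idx 2), end of input -> output (2, '')


Encoded: [(0, 'b'), (0, 'c'), (2, 'b'), (1, 'c'), (2, 'c'), (2, '')]


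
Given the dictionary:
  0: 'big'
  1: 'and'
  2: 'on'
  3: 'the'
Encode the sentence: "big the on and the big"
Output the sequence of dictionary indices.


Look up each word in the dictionary:
  'big' -> 0
  'the' -> 3
  'on' -> 2
  'and' -> 1
  'the' -> 3
  'big' -> 0

Encoded: [0, 3, 2, 1, 3, 0]


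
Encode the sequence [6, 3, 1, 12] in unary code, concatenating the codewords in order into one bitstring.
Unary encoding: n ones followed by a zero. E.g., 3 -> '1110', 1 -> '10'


Encode each number as n ones followed by a terminating 0:
  6 -> 1111110 (7 bits)
  3 -> 1110 (4 bits)
  1 -> 10 (2 bits)
  12 -> 1111111111110 (13 bits)
Total length = 7 + 4 + 2 + 13 = 26 bits.

Unary([6, 3, 1, 12]) = 11111101110101111111111110 (26 bits)


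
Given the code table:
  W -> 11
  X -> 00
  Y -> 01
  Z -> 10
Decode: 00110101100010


Decoding:
00 -> X
11 -> W
01 -> Y
01 -> Y
10 -> Z
00 -> X
10 -> Z


Result: XWYYZXZ


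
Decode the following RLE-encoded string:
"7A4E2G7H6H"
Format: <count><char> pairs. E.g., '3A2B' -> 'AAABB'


Expanding each <count><char> pair:
  7A -> 'AAAAAAA'
  4E -> 'EEEE'
  2G -> 'GG'
  7H -> 'HHHHHHH'
  6H -> 'HHHHHH'

Decoded = AAAAAAAEEEEGGHHHHHHHHHHHHH


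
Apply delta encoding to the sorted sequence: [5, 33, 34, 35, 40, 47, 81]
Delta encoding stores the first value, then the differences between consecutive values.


First value: 5
Deltas:
  33 - 5 = 28
  34 - 33 = 1
  35 - 34 = 1
  40 - 35 = 5
  47 - 40 = 7
  81 - 47 = 34


Delta encoded: [5, 28, 1, 1, 5, 7, 34]


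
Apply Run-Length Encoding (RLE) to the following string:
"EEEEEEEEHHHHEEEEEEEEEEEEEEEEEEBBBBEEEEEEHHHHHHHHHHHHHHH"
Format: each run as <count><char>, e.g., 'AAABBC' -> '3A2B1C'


Scanning runs left to right:
  i=0: run of 'E' x 8 -> '8E'
  i=8: run of 'H' x 4 -> '4H'
  i=12: run of 'E' x 18 -> '18E'
  i=30: run of 'B' x 4 -> '4B'
  i=34: run of 'E' x 6 -> '6E'
  i=40: run of 'H' x 15 -> '15H'

RLE = 8E4H18E4B6E15H


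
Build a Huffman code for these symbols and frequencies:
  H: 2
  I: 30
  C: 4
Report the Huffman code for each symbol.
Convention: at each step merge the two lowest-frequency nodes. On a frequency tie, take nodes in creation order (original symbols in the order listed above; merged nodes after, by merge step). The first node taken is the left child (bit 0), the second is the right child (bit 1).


Huffman tree construction:
Step 1: Merge H(2) + C(4) = 6
Step 2: Merge (H+C)(6) + I(30) = 36
Read each symbol's code off the tree from the root (left child = 0, right child = 1).

Codes:
  H: 00 (length 2)
  I: 1 (length 1)
  C: 01 (length 2)
Average code length: 42/36 = 1.1667 bits/symbol


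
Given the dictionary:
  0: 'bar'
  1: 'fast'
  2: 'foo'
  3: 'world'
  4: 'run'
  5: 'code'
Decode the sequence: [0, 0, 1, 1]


Look up each index in the dictionary:
  0 -> 'bar'
  0 -> 'bar'
  1 -> 'fast'
  1 -> 'fast'

Decoded: "bar bar fast fast"


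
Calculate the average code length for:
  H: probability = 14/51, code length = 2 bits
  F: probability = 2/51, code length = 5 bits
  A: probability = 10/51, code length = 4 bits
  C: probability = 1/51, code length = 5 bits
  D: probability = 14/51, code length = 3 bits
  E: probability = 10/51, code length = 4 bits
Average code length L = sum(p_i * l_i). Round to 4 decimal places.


Weighted contributions p_i * l_i:
  H: (14/51) * 2 = 28/51
  F: (2/51) * 5 = 10/51
  A: (10/51) * 4 = 40/51
  C: (1/51) * 5 = 5/51
  D: (14/51) * 3 = 42/51
  E: (10/51) * 4 = 40/51
Sum = (28 + 10 + 40 + 5 + 42 + 40)/51 = 165/51

L = 165/51 = 3.2353 bits/symbol


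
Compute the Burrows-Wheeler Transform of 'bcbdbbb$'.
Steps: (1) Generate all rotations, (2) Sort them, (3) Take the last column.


Rotations (sorted):
  0: $bcbdbbb -> last char: b
  1: b$bcbdbb -> last char: b
  2: bb$bcbdb -> last char: b
  3: bbb$bcbd -> last char: d
  4: bcbdbbb$ -> last char: $
  5: bdbbb$bc -> last char: c
  6: cbdbbb$b -> last char: b
  7: dbbb$bcb -> last char: b


BWT = bbbd$cbb


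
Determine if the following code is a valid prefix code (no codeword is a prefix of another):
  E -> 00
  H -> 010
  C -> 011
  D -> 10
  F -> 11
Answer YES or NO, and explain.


Checking each pair (does one codeword prefix another?):
  E='00' vs H='010': no prefix
  E='00' vs C='011': no prefix
  E='00' vs D='10': no prefix
  E='00' vs F='11': no prefix
  H='010' vs E='00': no prefix
  H='010' vs C='011': no prefix
  H='010' vs D='10': no prefix
  H='010' vs F='11': no prefix
  C='011' vs E='00': no prefix
  C='011' vs H='010': no prefix
  C='011' vs D='10': no prefix
  C='011' vs F='11': no prefix
  D='10' vs E='00': no prefix
  D='10' vs H='010': no prefix
  D='10' vs C='011': no prefix
  D='10' vs F='11': no prefix
  F='11' vs E='00': no prefix
  F='11' vs H='010': no prefix
  F='11' vs C='011': no prefix
  F='11' vs D='10': no prefix
No violation found over all pairs.

YES -- this is a valid prefix code. No codeword is a prefix of any other codeword.


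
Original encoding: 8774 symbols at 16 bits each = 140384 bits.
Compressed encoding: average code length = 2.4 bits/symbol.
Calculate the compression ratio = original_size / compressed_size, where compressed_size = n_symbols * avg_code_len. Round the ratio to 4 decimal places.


original_size = n_symbols * orig_bits = 8774 * 16 = 140384 bits
compressed_size = n_symbols * avg_code_len = 8774 * 2.4 = 21057.6 bits
ratio = original_size / compressed_size = 140384 / 21057.6 = 6.6667

Compression ratio = 6.6667


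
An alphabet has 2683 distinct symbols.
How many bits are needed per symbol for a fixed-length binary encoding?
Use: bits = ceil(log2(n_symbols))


log2(2683) = 11.3896
Bracket: 2^11 = 2048 < 2683 <= 2^12 = 4096
So ceil(log2(2683)) = 12

bits = ceil(log2(2683)) = ceil(11.3896) = 12 bits


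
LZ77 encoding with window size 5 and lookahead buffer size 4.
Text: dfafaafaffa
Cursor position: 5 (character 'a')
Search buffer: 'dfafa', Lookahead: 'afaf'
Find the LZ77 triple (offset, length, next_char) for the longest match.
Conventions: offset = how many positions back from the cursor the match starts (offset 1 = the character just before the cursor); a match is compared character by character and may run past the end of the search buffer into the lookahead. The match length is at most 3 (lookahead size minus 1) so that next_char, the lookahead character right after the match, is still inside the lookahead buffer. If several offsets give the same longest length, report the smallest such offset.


Try each offset into the search buffer:
  offset=1 (pos 4, char 'a'): match length 1
  offset=2 (pos 3, char 'f'): match length 0
  offset=3 (pos 2, char 'a'): match length 3
  offset=4 (pos 1, char 'f'): match length 0
  offset=5 (pos 0, char 'd'): match length 0
Longest match has length 3 at offset 3.
next_char = character at position 5 + 3 = 8 -> 'f'

Best match: offset=3, length=3 (matching 'afa' starting at position 2)
LZ77 triple: (3, 3, 'f')


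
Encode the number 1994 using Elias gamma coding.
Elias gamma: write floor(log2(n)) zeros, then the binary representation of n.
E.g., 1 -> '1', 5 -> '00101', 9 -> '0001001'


num_bits = floor(log2(1994)) + 1 = 11
leading_zeros = num_bits - 1 = 10
binary(1994) = 11111001010

Elias gamma(1994) = '0000000000' + '11111001010' = 000000000011111001010 (21 bits)


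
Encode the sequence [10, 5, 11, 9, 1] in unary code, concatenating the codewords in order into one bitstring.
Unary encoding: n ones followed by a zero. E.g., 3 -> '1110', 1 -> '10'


Encode each number as n ones followed by a terminating 0:
  10 -> 11111111110 (11 bits)
  5 -> 111110 (6 bits)
  11 -> 111111111110 (12 bits)
  9 -> 1111111110 (10 bits)
  1 -> 10 (2 bits)
Total length = 11 + 6 + 12 + 10 + 2 = 41 bits.

Unary([10, 5, 11, 9, 1]) = 11111111110111110111111111110111111111010 (41 bits)


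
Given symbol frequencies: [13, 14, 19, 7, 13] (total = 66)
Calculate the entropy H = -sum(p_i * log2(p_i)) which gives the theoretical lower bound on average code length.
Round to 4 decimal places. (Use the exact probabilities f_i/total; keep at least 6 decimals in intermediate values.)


Per-symbol terms -p_i * log2(p_i) with p_i = f_i/66:
  p = 13/66 = 0.196970: log2(p) = -2.343954, -p*log2(p) = 0.461688
  p = 14/66 = 0.212121: log2(p) = -2.237039, -p*log2(p) = 0.474523
  p = 19/66 = 0.287879: log2(p) = -1.796467, -p*log2(p) = 0.517165
  p = 7/66 = 0.106061: log2(p) = -3.237039, -p*log2(p) = 0.343322
  p = 13/66 = 0.196970: log2(p) = -2.343954, -p*log2(p) = 0.461688
H = 0.461688 + 0.474523 + 0.517165 + 0.343322 + 0.461688 = 2.258386

H = 2.2584 bits/symbol


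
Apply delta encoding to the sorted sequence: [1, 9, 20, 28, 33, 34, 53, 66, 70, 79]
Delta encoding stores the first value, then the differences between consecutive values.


First value: 1
Deltas:
  9 - 1 = 8
  20 - 9 = 11
  28 - 20 = 8
  33 - 28 = 5
  34 - 33 = 1
  53 - 34 = 19
  66 - 53 = 13
  70 - 66 = 4
  79 - 70 = 9


Delta encoded: [1, 8, 11, 8, 5, 1, 19, 13, 4, 9]


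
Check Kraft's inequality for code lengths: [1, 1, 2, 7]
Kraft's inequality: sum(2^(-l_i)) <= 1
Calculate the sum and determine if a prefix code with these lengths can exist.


Sum = 2^(-1) + 2^(-1) + 2^(-2) + 2^(-7)
    = 0.5 + 0.5 + 0.25 + 0.0078125
    = 161/128 = 1.2578125
Since 1.2578125 > 1, Kraft's inequality is NOT satisfied.
A prefix code with these lengths CANNOT exist.

Kraft sum = 1.2578125. Not satisfied.


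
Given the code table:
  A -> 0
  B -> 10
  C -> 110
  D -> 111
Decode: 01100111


Decoding:
0 -> A
110 -> C
0 -> A
111 -> D


Result: ACAD


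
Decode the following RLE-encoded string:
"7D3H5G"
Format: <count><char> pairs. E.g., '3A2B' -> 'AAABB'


Expanding each <count><char> pair:
  7D -> 'DDDDDDD'
  3H -> 'HHH'
  5G -> 'GGGGG'

Decoded = DDDDDDDHHHGGGGG


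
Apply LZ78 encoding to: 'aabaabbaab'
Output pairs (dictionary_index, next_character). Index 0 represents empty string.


LZ78 encoding steps:
Dictionary: {0: ''}
Step 1: w='' (idx 0), next='a' -> output (0, 'a'), add 'a' as idx 1
Step 2: w='a' (idx 1), next='b' -> output (1, 'b'), add 'ab' as idx 2
Step 3: w='a' (idx 1), next='a' -> output (1, 'a'), add 'aa' as idx 3
Step 4: w='' (idx 0), next='b' -> output (0, 'b'), add 'b' as idx 4
Step 5: w='b' (idx 4), next='a' -> output (4, 'a'), add 'ba' as idx 5
Step 6: w='ab' (idx 2), end of input -> output (2, '')


Encoded: [(0, 'a'), (1, 'b'), (1, 'a'), (0, 'b'), (4, 'a'), (2, '')]


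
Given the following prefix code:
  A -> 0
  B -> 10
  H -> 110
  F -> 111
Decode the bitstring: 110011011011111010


Decoding step by step:
Bits 110 -> H
Bits 0 -> A
Bits 110 -> H
Bits 110 -> H
Bits 111 -> F
Bits 110 -> H
Bits 10 -> B


Decoded message: HAHHFHB


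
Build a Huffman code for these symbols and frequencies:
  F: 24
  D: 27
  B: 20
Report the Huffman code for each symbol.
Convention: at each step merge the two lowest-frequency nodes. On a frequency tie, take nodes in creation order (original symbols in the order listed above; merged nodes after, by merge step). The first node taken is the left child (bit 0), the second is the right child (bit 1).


Huffman tree construction:
Step 1: Merge B(20) + F(24) = 44
Step 2: Merge D(27) + (B+F)(44) = 71
Read each symbol's code off the tree from the root (left child = 0, right child = 1).

Codes:
  F: 11 (length 2)
  D: 0 (length 1)
  B: 10 (length 2)
Average code length: 115/71 = 1.6197 bits/symbol


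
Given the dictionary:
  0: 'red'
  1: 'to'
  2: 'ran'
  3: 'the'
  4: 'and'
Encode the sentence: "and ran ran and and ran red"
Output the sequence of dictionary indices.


Look up each word in the dictionary:
  'and' -> 4
  'ran' -> 2
  'ran' -> 2
  'and' -> 4
  'and' -> 4
  'ran' -> 2
  'red' -> 0

Encoded: [4, 2, 2, 4, 4, 2, 0]


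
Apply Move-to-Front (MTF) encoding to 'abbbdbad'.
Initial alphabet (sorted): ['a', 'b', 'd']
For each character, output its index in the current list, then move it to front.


MTF encoding:
'a': index 0 in ['a', 'b', 'd'] -> ['a', 'b', 'd']
'b': index 1 in ['a', 'b', 'd'] -> ['b', 'a', 'd']
'b': index 0 in ['b', 'a', 'd'] -> ['b', 'a', 'd']
'b': index 0 in ['b', 'a', 'd'] -> ['b', 'a', 'd']
'd': index 2 in ['b', 'a', 'd'] -> ['d', 'b', 'a']
'b': index 1 in ['d', 'b', 'a'] -> ['b', 'd', 'a']
'a': index 2 in ['b', 'd', 'a'] -> ['a', 'b', 'd']
'd': index 2 in ['a', 'b', 'd'] -> ['d', 'a', 'b']


Output: [0, 1, 0, 0, 2, 1, 2, 2]


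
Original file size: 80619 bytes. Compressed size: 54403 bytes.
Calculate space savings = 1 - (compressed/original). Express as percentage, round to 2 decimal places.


ratio = compressed/original = 54403/80619 = 0.674816
savings = 1 - ratio = 1 - 0.674816 = 0.325184
as a percentage: 0.325184 * 100 = 32.52%

Space savings = 1 - 54403/80619 = 32.52%


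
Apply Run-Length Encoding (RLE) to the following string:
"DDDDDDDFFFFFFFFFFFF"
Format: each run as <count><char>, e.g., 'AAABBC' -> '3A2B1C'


Scanning runs left to right:
  i=0: run of 'D' x 7 -> '7D'
  i=7: run of 'F' x 12 -> '12F'

RLE = 7D12F


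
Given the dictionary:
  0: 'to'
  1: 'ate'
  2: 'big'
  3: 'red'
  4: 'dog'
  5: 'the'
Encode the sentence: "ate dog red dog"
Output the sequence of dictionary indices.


Look up each word in the dictionary:
  'ate' -> 1
  'dog' -> 4
  'red' -> 3
  'dog' -> 4

Encoded: [1, 4, 3, 4]


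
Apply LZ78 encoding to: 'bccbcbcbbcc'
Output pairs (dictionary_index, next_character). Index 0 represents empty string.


LZ78 encoding steps:
Dictionary: {0: ''}
Step 1: w='' (idx 0), next='b' -> output (0, 'b'), add 'b' as idx 1
Step 2: w='' (idx 0), next='c' -> output (0, 'c'), add 'c' as idx 2
Step 3: w='c' (idx 2), next='b' -> output (2, 'b'), add 'cb' as idx 3
Step 4: w='cb' (idx 3), next='c' -> output (3, 'c'), add 'cbc' as idx 4
Step 5: w='b' (idx 1), next='b' -> output (1, 'b'), add 'bb' as idx 5
Step 6: w='c' (idx 2), next='c' -> output (2, 'c'), add 'cc' as idx 6


Encoded: [(0, 'b'), (0, 'c'), (2, 'b'), (3, 'c'), (1, 'b'), (2, 'c')]


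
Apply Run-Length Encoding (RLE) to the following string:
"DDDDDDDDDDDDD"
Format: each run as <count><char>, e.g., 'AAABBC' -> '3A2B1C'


Scanning runs left to right:
  i=0: run of 'D' x 13 -> '13D'

RLE = 13D


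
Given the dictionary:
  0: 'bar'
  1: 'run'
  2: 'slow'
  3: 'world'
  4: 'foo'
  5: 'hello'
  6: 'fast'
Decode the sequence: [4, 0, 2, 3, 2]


Look up each index in the dictionary:
  4 -> 'foo'
  0 -> 'bar'
  2 -> 'slow'
  3 -> 'world'
  2 -> 'slow'

Decoded: "foo bar slow world slow"


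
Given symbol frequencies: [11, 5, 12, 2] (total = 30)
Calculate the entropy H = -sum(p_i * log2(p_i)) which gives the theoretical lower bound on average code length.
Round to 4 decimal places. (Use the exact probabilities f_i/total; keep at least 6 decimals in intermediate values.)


Per-symbol terms -p_i * log2(p_i) with p_i = f_i/30:
  p = 11/30 = 0.366667: log2(p) = -1.447459, -p*log2(p) = 0.530735
  p = 5/30 = 0.166667: log2(p) = -2.584963, -p*log2(p) = 0.430827
  p = 12/30 = 0.400000: log2(p) = -1.321928, -p*log2(p) = 0.528771
  p = 2/30 = 0.066667: log2(p) = -3.906891, -p*log2(p) = 0.260459
H = 0.530735 + 0.430827 + 0.528771 + 0.260459 = 1.750792

H = 1.7508 bits/symbol


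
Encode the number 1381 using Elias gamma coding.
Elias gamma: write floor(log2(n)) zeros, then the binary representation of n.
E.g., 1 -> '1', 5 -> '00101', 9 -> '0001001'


num_bits = floor(log2(1381)) + 1 = 11
leading_zeros = num_bits - 1 = 10
binary(1381) = 10101100101

Elias gamma(1381) = '0000000000' + '10101100101' = 000000000010101100101 (21 bits)


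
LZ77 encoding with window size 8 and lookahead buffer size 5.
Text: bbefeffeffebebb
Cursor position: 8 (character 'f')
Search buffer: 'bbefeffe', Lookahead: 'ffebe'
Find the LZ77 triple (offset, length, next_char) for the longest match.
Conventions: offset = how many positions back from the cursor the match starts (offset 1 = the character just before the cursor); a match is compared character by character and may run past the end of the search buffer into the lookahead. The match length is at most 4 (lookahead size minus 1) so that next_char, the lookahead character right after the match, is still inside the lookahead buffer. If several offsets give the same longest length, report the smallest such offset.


Try each offset into the search buffer:
  offset=1 (pos 7, char 'e'): match length 0
  offset=2 (pos 6, char 'f'): match length 1
  offset=3 (pos 5, char 'f'): match length 3
  offset=4 (pos 4, char 'e'): match length 0
  offset=5 (pos 3, char 'f'): match length 1
  offset=6 (pos 2, char 'e'): match length 0
  offset=7 (pos 1, char 'b'): match length 0
  offset=8 (pos 0, char 'b'): match length 0
Longest match has length 3 at offset 3.
next_char = character at position 8 + 3 = 11 -> 'b'

Best match: offset=3, length=3 (matching 'ffe' starting at position 5)
LZ77 triple: (3, 3, 'b')


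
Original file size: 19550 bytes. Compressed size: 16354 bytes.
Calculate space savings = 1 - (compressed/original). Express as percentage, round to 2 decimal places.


ratio = compressed/original = 16354/19550 = 0.836522
savings = 1 - ratio = 1 - 0.836522 = 0.163478
as a percentage: 0.163478 * 100 = 16.35%

Space savings = 1 - 16354/19550 = 16.35%


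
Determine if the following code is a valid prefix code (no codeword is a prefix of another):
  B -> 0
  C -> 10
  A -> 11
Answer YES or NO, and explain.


Checking each pair (does one codeword prefix another?):
  B='0' vs C='10': no prefix
  B='0' vs A='11': no prefix
  C='10' vs B='0': no prefix
  C='10' vs A='11': no prefix
  A='11' vs B='0': no prefix
  A='11' vs C='10': no prefix
No violation found over all pairs.

YES -- this is a valid prefix code. No codeword is a prefix of any other codeword.


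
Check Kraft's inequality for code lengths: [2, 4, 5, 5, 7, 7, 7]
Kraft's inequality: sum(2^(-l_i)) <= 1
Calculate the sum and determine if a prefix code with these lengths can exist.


Sum = 2^(-2) + 2^(-4) + 2^(-5) + 2^(-5) + 2^(-7) + 2^(-7) + 2^(-7)
    = 0.25 + 0.0625 + 0.03125 + 0.03125 + 0.0078125 + 0.0078125 + 0.0078125
    = 51/128 = 0.3984375
Since 0.3984375 <= 1, Kraft's inequality IS satisfied.
A prefix code with these lengths CAN exist.

Kraft sum = 0.3984375. Satisfied.


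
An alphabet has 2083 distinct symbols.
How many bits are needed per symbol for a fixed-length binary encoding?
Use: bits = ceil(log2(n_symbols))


log2(2083) = 11.0244
Bracket: 2^11 = 2048 < 2083 <= 2^12 = 4096
So ceil(log2(2083)) = 12

bits = ceil(log2(2083)) = ceil(11.0244) = 12 bits


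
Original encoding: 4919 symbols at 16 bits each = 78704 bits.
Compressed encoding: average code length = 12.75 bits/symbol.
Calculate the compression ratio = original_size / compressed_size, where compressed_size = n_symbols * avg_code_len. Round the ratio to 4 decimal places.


original_size = n_symbols * orig_bits = 4919 * 16 = 78704 bits
compressed_size = n_symbols * avg_code_len = 4919 * 12.75 = 62717.25 bits
ratio = original_size / compressed_size = 78704 / 62717.25 = 1.2549

Compression ratio = 1.2549
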